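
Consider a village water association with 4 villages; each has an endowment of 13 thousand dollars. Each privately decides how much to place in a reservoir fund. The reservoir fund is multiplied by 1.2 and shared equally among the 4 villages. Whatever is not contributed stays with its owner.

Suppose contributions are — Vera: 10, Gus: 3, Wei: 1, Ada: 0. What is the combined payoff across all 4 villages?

Total contributed: 10 + 3 + 1 + 0 = 14; total kept: 4 × 13 − 14 = 38.
The reservoir fund pays out 1.2 × 14 = 16.80 in aggregate.
Group total = 38 + 16.80 = 54.80.

54.80 thousand dollars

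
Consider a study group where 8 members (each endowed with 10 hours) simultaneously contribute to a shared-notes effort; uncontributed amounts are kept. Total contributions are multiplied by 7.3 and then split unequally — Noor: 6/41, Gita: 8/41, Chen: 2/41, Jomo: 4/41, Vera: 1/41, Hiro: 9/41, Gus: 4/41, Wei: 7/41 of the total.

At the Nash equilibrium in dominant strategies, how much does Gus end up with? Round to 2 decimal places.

Player j's private return per contributed unit is 7.3 × (j's share). Contributing is weakly dominant for j when that share is at least 1/7.3 = 0.1370, and contributing 0 is dominant otherwise.
The shares above 0.1370 belong to Noor, Gita, Hiro and Wei, contributing 10 each; the remaining 4 contribute 0. Total contributed: 40.
Gus keeps 10 and receives 7.3 × 40 × 4/41 = 28.49 from the shared-notes effort, for a payoff of 38.49.

38.49 hours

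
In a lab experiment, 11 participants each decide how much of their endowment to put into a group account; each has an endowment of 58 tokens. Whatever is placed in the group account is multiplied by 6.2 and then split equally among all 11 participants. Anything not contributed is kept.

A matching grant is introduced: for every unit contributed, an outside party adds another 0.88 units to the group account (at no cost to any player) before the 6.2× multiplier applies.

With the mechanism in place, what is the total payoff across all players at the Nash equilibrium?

7436.53 tokens

Under the mechanism each unit contributed yields 6.2 × 1.88 / 11 = 1.0596 back to its contributor per unit of net cost, which exceeds 1, making full contribution the dominant choice for everyone.
So the Nash equilibrium is full contribution by all 11; the group earns 6.2 × 1.88 × 638 = 7436.53.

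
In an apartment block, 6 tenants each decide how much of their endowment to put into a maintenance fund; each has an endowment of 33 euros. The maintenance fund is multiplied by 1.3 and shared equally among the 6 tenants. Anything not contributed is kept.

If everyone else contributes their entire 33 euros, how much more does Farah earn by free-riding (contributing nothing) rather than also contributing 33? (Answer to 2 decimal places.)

Switching from a contribution of 33 to 0 lets Farah keep an extra 33 euros, but lowers the maintenance fund by 33, which costs Farah their own share of that drop: 1.3/6 × 33 = 7.15.
Net gain = 33 − 7.15 = 25.85. The private return per contributed unit (0.2167) is below 1, so free-riding is indeed the best response regardless of what the others do.

25.85 euros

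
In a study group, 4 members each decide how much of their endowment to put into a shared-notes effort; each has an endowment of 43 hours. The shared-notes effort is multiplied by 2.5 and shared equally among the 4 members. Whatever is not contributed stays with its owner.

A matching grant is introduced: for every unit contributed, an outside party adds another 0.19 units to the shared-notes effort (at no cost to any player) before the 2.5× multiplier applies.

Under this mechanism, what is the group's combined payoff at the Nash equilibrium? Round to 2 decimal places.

The effective private return is 2.5 × 1.19 / 4 = 0.7438, which is still under 1, so the mechanism doesn't change anyone's dominant strategy: zero contribution.
Everyone keeps their endowment and the group total is 4 × 43 = 172.

172.00 hours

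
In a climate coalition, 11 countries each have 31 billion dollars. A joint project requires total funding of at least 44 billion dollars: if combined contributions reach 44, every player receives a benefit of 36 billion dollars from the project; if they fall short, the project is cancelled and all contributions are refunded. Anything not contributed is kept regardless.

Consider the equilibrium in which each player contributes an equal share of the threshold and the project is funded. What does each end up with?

Equal share of the threshold: 44/11 = 4.
At this profile no one gains by cutting their contribution: any cut drops the total below 44, the project is cancelled, contributions are refunded, and the deviator ends with 31, which is less than 31 − 4 + 36 = 63. Contributing more than 4 just wastes the excess. So contributing exactly 4 is a best response.
Each player's payoff: 31 − 4 + 36 = 63.

63 billion dollars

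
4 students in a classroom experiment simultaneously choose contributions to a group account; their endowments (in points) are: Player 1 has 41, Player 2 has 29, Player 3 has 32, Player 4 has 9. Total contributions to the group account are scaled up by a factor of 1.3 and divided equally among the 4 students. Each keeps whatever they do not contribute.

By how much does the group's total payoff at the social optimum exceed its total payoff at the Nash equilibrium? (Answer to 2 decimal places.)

The private return per contributed unit is 1.3/4 = 0.3250 < 1 for every player regardless of endowment, so the Nash equilibrium is zero contribution and the group total is Σ E_j = 41 + 29 + 32 + 9 = 111.
Each contributed unit returns 1.300 to the group, so the social optimum is full contribution by everyone: group total = 1.300 × 111 = 144.30.
Efficiency loss = (1.300 − 1) × 111 = 33.30.

33.30 points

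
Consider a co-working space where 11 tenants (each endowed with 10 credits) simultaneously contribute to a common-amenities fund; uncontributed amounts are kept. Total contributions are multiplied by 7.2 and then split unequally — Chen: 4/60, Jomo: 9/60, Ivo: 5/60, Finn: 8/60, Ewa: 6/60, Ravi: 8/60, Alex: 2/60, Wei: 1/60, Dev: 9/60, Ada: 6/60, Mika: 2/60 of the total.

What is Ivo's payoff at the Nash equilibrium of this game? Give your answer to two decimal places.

For player j, contributing a unit is worthwhile iff 7.2 × (j's share) ≥ 1, i.e. iff j's share is at least 0.1389.
Jomo and Dev are above the threshold, contributing 10 each; the remaining 9 contribute 0. Total contributed: 20.
Ivo keeps 10 and receives 7.2 × 20 × 5/60 = 12.00 from the common-amenities fund, for a payoff of 22.00.

22.00 credits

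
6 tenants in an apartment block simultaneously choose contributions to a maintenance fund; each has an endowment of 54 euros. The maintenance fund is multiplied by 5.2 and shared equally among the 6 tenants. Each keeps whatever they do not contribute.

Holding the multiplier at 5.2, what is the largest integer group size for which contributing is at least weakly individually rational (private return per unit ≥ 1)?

Private return per unit is 5.2/(group size), which is ≥ 1 whenever the group size is ≤ 5.2.
The largest such integer is 5.

5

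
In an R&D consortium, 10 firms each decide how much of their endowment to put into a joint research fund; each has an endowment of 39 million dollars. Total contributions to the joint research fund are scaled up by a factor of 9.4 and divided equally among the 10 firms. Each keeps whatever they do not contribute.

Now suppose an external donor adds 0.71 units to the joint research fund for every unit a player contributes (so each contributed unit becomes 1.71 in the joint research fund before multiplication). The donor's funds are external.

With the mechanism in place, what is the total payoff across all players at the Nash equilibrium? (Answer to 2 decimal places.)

Under the mechanism each unit contributed yields 9.4 × 1.71 / 10 = 1.6074 back to its contributor per unit of net cost, which exceeds 1, making full contribution the dominant choice for everyone.
At the Nash equilibrium everyone contributes 39. Group total payoff = 9.4 × 1.71 × 390 = 6268.86.

6268.86 million dollars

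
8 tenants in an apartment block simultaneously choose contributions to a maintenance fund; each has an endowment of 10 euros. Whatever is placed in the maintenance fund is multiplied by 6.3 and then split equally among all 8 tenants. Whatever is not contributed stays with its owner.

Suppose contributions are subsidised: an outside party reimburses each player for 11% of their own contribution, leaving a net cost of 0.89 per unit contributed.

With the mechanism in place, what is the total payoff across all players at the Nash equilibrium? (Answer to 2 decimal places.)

The effective private return is (6.3/8) / 0.89 = 0.8848, which is still under 1, so the mechanism doesn't change anyone's dominant strategy: zero contribution.
At the Nash equilibrium no one contributes; group total payoff = 8 × 10 = 80.

80.00 euros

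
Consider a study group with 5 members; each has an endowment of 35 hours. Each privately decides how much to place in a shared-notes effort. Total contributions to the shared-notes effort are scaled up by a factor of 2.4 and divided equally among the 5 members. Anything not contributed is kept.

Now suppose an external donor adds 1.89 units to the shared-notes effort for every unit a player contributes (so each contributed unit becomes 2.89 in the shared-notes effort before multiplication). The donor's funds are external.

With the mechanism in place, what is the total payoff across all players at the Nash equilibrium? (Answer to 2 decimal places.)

With the mechanism, a contributed unit returns 2.4 × 2.89 / 5 = 1.3872 per unit of net cost to the contributor — now above 1 — so contributing fully is weakly dominant for every player.
So the Nash equilibrium is full contribution by all 5; the group earns 2.4 × 2.89 × 175 = 1213.80.

1213.80 hours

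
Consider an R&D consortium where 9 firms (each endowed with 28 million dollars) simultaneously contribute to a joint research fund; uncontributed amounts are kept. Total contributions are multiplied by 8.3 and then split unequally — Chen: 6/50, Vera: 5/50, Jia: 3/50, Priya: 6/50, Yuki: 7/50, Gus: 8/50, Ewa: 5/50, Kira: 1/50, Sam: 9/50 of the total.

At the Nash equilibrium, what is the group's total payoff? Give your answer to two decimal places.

865.20 million dollars

For player j, contributing a unit is worthwhile iff 8.3 × (j's share) ≥ 1, i.e. iff j's share is at least 0.1205.
Yuki, Gus and Sam are above the threshold, contributing 28 each; the remaining 6 contribute 0. Total contributed: 84.
The joint research fund pays out 8.3 × 84 = 697.20 in total (split across the unequal shares, but the aggregate is all that matters for the group sum).
The 6 free-riders keep 28 each, adding 168. Group total = 168 + 697.20 = 865.20.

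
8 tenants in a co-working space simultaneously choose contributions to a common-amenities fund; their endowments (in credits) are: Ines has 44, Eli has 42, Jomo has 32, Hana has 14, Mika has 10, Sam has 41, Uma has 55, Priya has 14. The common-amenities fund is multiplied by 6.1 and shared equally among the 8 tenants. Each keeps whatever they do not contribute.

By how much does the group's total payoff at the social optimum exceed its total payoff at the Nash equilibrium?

1285.20 credits

The private return per contributed unit is 6.1/8 = 0.7625 < 1 for every player regardless of endowment, so the Nash equilibrium is zero contribution and the group total is Σ E_j = 44 + 42 + 32 + 14 + 10 + 41 + 55 + 14 = 252.
Each contributed unit returns 6.100 to the group, so the social optimum is full contribution by everyone: group total = 6.100 × 252 = 1537.20.
Efficiency loss = (6.100 − 1) × 252 = 1285.20.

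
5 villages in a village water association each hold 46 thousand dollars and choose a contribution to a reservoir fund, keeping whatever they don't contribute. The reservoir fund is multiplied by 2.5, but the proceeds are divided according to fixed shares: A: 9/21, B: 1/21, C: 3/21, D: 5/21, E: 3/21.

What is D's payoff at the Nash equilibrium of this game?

73.38 thousand dollars

For player j, contributing a unit is worthwhile iff 2.5 × (j's share) ≥ 1, i.e. iff j's share is at least 0.4000.
Only A (9/21) clears that bar, contributing 46; the remaining 4 contribute 0. Total contributed: 46.
D keeps 46 and receives 2.5 × 46 × 5/21 = 27.38 from the reservoir fund, for a payoff of 73.38.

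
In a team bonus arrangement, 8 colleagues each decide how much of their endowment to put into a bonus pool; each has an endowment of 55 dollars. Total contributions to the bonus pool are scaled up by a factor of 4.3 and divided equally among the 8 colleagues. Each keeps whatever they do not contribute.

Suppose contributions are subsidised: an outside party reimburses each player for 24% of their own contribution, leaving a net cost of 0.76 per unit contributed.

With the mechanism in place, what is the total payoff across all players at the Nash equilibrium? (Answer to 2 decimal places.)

Even with the mechanism, each unit contributed returns only (4.3/8) / 0.76 = 0.7072 per unit of net cost, so contributing nothing is still dominant.
At the Nash equilibrium no one contributes; group total payoff = 8 × 55 = 440.

440.00 dollars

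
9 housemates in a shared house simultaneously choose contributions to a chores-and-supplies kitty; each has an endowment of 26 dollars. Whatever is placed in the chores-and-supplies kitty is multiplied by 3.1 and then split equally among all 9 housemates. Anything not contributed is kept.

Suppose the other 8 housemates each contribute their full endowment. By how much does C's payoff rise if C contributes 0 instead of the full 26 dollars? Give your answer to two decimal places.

Switching from a contribution of 26 to 0 lets C keep an extra 26 dollars, but lowers the chores-and-supplies kitty by 26, which costs C their own share of that drop: 3.1/9 × 26 = 8.96.
Net gain = 26 − 8.96 = 17.04. The private return per contributed unit (0.3444) is below 1, so free-riding is indeed the best response regardless of what the others do.

17.04 dollars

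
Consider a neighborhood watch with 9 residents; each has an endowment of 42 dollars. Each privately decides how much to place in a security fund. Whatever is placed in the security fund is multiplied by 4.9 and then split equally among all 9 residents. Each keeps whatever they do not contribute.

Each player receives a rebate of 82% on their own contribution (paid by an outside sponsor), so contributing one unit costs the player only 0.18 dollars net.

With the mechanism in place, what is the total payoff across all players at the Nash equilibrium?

2162.16 dollars

With the mechanism, a contributed unit returns (4.9/9) / 0.18 = 3.0247 per unit of net cost to the contributor — now above 1 — so contributing fully is weakly dominant for every player.
At the Nash equilibrium everyone contributes 42. Group total payoff = 9 × (42 × 0.82 + 4.9 × 42) = 2162.16.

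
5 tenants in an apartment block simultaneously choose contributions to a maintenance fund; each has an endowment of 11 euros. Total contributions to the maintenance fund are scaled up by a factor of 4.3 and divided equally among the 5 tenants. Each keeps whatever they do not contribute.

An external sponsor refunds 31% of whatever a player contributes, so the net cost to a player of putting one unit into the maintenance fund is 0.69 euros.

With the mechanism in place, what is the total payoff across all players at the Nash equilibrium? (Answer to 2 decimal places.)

Under the mechanism each unit contributed yields (4.3/5) / 0.69 = 1.2464 back to its contributor per unit of net cost, which exceeds 1, making full contribution the dominant choice for everyone.
At the Nash equilibrium everyone contributes 11. Group total payoff = 5 × (11 × 0.31 + 4.3 × 11) = 253.55.

253.55 euros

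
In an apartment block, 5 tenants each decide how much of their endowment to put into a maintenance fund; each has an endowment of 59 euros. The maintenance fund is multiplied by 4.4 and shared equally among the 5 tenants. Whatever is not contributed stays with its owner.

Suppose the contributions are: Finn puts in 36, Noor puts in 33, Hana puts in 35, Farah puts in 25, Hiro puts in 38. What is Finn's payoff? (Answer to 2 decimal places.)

Total contributed: 36 + 33 + 35 + 25 + 38 = 167.
Each receives 4.4 × 167 / 5 = 146.96 from the maintenance fund.
Finn keeps 59 − 36 = 23, so Finn's payoff is 23 + 146.96 = 169.96.

169.96 euros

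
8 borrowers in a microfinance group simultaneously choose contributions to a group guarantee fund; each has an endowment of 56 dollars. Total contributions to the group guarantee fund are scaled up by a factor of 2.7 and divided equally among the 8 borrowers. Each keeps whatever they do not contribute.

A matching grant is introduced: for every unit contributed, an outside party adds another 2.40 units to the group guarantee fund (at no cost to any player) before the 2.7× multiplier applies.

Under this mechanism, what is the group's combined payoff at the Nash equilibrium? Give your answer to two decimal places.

Under the mechanism each unit contributed yields 2.7 × 3.40 / 8 = 1.1475 back to its contributor per unit of net cost, which exceeds 1, making full contribution the dominant choice for everyone.
So the Nash equilibrium is full contribution by all 8; the group earns 2.7 × 3.40 × 448 = 4112.64.

4112.64 dollars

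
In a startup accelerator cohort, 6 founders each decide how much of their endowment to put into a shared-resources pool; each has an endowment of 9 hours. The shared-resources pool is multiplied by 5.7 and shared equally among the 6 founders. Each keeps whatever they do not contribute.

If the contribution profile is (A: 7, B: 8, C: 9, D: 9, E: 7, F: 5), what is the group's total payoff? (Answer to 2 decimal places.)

Total contributed: 7 + 8 + 9 + 9 + 7 + 5 = 45; total kept: 6 × 9 − 45 = 9.
The shared-resources pool pays out 5.7 × 45 = 256.50 in aggregate.
Group total = 9 + 256.50 = 265.50.

265.50 hours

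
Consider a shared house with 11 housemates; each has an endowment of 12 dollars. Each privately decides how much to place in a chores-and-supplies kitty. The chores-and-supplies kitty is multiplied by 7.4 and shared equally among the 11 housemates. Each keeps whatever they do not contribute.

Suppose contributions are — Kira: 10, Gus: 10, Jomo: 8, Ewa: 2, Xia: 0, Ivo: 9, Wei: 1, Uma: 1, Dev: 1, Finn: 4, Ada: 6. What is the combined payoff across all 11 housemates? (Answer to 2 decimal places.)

464.80 dollars

Total contributed: 10 + 10 + 8 + 2 + 0 + 9 + 1 + 1 + 1 + 4 + 6 = 52; total kept: 11 × 12 − 52 = 80.
The chores-and-supplies kitty pays out 7.4 × 52 = 384.80 in aggregate.
Group total = 80 + 384.80 = 464.80.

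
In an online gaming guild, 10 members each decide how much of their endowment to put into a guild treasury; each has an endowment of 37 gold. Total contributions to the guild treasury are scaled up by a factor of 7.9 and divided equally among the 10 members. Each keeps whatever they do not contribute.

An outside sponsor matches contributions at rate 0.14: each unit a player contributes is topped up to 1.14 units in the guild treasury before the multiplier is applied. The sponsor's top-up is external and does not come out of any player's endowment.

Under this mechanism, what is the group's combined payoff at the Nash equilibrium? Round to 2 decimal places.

370.00 gold

With the mechanism, a contributed unit returns 7.9 × 1.14 / 10 = 0.9006 per unit of net cost — still below 1 — so contributing 0 remains dominant for every player.
Everyone keeps their endowment and the group total is 10 × 37 = 370.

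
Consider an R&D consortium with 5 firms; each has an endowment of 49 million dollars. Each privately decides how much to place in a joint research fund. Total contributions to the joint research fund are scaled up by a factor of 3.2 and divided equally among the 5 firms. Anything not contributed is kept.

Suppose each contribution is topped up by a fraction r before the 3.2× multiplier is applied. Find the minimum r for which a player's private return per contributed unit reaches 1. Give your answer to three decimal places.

With matching at rate r, one contributed unit becomes (1 + r) in the joint research fund and returns 3.2 × (1 + r) / 5 to the contributor.
Setting this equal to 1: 1 + r = 5/3.2 = 1.5625.
So the minimum matching rate is r = 1.5625 − 1 = 0.563.

0.563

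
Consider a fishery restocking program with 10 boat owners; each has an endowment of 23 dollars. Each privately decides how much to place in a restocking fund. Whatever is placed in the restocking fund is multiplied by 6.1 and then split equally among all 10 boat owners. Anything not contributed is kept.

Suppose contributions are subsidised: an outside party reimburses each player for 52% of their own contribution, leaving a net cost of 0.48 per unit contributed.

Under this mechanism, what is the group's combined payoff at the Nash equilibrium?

1522.60 dollars

Under the mechanism each unit contributed yields (6.1/10) / 0.48 = 1.2708 back to its contributor per unit of net cost, which exceeds 1, making full contribution the dominant choice for everyone.
At the Nash equilibrium everyone contributes 23. Group total payoff = 10 × (23 × 0.52 + 6.1 × 23) = 1522.60.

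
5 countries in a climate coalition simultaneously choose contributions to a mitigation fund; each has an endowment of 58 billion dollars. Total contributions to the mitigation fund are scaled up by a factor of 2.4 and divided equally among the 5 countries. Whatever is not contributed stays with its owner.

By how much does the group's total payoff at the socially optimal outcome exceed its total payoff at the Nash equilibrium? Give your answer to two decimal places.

406.00 billion dollars

Each contributed unit returns 2.4/5 = 0.4800 to its contributor — below 1 — so contributing 0 is dominant for every player. At the Nash equilibrium everyone keeps their 58, and the group total is 5 × 58 = 290.
Each contributed unit returns 2.400 to the group as a whole (0.4800 to each of 5 players), which exceeds 1, so the social optimum is full contribution: group total = 2.400 × 290 = 696.00.
Efficiency loss = 696.00 − 290 = 406.00.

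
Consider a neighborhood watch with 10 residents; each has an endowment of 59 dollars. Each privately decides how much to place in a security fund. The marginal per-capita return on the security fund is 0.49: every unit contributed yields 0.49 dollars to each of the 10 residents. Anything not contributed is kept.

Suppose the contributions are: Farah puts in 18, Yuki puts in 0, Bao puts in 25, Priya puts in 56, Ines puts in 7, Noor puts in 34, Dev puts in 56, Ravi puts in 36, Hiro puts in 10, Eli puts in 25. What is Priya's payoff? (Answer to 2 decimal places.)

Total contributed: 18 + 0 + 25 + 56 + 7 + 34 + 56 + 36 + 10 + 25 = 267.
Each receives 0.49 × 267 = 130.83 from the security fund.
Priya keeps 59 − 56 = 3, so Priya's payoff is 3 + 130.83 = 133.83.

133.83 dollars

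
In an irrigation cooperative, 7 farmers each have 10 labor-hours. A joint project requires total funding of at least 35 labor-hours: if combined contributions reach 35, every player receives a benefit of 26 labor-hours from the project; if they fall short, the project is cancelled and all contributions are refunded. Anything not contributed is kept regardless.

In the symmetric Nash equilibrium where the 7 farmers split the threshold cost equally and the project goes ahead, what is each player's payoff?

Equal share of the threshold: 35/7 = 5.
At this profile no one gains by cutting their contribution: any cut drops the total below 35, the project is cancelled, contributions are refunded, and the deviator ends with 10, which is less than 10 − 5 + 26 = 31. Contributing more than 5 just wastes the excess. So contributing exactly 5 is a best response.
Each player's payoff: 10 − 5 + 26 = 31.

31 labor-hours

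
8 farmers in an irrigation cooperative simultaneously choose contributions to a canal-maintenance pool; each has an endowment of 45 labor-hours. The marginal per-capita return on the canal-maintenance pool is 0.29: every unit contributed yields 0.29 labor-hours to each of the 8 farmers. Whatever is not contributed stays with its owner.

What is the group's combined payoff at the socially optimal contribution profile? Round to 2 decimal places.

Each contributed unit returns 2.320 to the group as a whole (0.29 to each of 8 players), which exceeds 1, so the social optimum is full contribution: group total = 2.320 × 360 = 835.20.

835.20 labor-hours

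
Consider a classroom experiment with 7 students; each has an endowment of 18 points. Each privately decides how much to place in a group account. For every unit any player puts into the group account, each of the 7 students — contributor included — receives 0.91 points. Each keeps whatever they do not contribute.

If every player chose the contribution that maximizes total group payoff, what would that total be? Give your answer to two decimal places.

802.62 points

Each contributed unit returns 6.370 to the group as a whole (0.91 to each of 7 players), which exceeds 1, so the social optimum is full contribution: group total = 6.370 × 126 = 802.62.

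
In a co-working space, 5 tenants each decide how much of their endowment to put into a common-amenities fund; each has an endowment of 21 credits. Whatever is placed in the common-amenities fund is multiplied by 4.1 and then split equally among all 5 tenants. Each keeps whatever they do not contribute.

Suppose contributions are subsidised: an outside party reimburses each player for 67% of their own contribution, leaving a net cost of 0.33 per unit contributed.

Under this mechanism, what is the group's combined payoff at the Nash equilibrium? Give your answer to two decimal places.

The effective private return per unit is now (4.1/5) / 0.33 = 2.4848 > 1, so every player's dominant strategy flips to full contribution.
So the Nash equilibrium is full contribution by all 5; the group earns 5 × (21 × 0.67 + 4.1 × 21) = 500.85.

500.85 credits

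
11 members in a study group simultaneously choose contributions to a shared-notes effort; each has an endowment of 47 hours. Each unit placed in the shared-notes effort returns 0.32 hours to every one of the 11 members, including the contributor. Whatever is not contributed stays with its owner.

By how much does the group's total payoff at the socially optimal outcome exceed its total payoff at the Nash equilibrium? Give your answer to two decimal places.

The private return per contributed unit is 0.32 < 1, so contributing 0 is dominant for every player. At the Nash equilibrium everyone keeps their 47, and the group total is 11 × 47 = 517.
Each contributed unit returns 3.520 to the group as a whole (0.32 to each of 11 players), which exceeds 1, so the social optimum is full contribution: group total = 3.520 × 517 = 1819.84.
Efficiency loss = 1819.84 − 517 = 1302.84.

1302.84 hours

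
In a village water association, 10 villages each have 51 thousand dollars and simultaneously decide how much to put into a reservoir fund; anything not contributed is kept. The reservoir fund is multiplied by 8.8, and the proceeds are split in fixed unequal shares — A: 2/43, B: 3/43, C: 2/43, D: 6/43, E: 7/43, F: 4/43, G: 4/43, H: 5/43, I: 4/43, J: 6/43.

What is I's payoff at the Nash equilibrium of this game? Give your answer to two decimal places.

Each unit j contributes comes back to j as 8.8 × (j's share), so j prefers to contribute only if that share exceeds 1/8.8 = 0.1136; otherwise keeping the unit dominates.
D, E, H and J are above the threshold, contributing 51 each; the remaining 6 contribute 0. Total contributed: 204.
I keeps 51 and receives 8.8 × 204 × 4/43 = 167.00 from the reservoir fund, for a payoff of 218.00.

218.00 thousand dollars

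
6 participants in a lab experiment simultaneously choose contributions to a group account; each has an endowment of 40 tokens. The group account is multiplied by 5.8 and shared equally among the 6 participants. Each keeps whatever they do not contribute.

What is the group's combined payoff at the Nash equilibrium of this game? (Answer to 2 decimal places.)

240.00 tokens

Each contributed unit returns 5.8/6 = 0.9667 to its contributor — below 1 — so contributing 0 is dominant for every player. At the Nash equilibrium everyone keeps their 40, and the group total is 6 × 40 = 240.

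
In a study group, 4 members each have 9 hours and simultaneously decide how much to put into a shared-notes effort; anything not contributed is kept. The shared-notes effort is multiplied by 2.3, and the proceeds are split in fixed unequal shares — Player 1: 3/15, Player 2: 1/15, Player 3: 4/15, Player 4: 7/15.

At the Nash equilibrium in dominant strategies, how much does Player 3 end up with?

Player j's private return per contributed unit is 2.3 × (j's share). Contributing is weakly dominant for j when that share is at least 1/2.3 = 0.4348, and contributing 0 is dominant otherwise.
The only share above 0.4348 is Player 4's 7/15, contributing 9; the remaining 3 contribute 0. Total contributed: 9.
Player 3 keeps 9 and receives 2.3 × 9 × 4/15 = 5.52 from the shared-notes effort, for a payoff of 14.52.

14.52 hours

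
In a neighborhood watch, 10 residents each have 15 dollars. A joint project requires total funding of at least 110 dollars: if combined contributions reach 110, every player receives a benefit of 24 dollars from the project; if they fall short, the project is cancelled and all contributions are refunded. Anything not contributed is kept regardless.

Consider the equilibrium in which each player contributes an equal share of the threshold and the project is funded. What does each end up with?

28 dollars

Equal share of the threshold: 110/10 = 11.
At this profile no one gains by cutting their contribution: any cut drops the total below 110, the project is cancelled, contributions are refunded, and the deviator ends with 15, which is less than 15 − 11 + 24 = 28. Contributing more than 11 just wastes the excess. So contributing exactly 11 is a best response.
Each player's payoff: 15 − 11 + 24 = 28.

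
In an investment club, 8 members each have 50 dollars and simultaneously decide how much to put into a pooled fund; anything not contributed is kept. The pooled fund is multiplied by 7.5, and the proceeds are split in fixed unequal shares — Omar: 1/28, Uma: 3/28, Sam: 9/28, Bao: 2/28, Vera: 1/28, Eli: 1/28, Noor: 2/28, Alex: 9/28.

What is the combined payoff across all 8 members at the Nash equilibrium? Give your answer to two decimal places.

A player with share s gets back 7.5·s per unit contributed, so full contribution is dominant for anyone with s > 1/7.5 = 0.1333 and zero contribution is dominant for anyone below.
Sam and Alex clear that bar, contributing 50 each; the remaining 6 contribute 0. Total contributed: 100.
The pooled fund pays out 7.5 × 100 = 750.00 in total (split across the unequal shares, but the aggregate is all that matters for the group sum).
The 6 free-riders keep 50 each, adding 300. Group total = 300 + 750.00 = 1050.00.

1050.00 dollars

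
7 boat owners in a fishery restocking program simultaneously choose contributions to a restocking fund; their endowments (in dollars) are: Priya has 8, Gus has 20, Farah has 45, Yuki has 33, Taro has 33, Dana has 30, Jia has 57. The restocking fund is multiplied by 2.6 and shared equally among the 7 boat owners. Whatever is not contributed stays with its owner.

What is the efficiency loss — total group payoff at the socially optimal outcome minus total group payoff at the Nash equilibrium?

361.60 dollars

The private return per contributed unit is 2.6/7 = 0.3714 < 1 for every player regardless of endowment, so the Nash equilibrium is zero contribution and the group total is Σ E_j = 8 + 20 + 45 + 33 + 33 + 30 + 57 = 226.
Each contributed unit returns 2.600 to the group, so the social optimum is full contribution by everyone: group total = 2.600 × 226 = 587.60.
Efficiency loss = (2.600 − 1) × 226 = 361.60.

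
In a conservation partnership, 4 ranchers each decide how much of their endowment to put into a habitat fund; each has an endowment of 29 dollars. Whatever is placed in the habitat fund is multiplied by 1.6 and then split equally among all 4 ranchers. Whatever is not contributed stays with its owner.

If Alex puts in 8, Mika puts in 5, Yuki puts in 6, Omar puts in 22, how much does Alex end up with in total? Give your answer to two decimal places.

37.40 dollars

Total contributed: 8 + 5 + 6 + 22 = 41.
Each receives 1.6 × 41 / 4 = 16.40 from the habitat fund.
Alex keeps 29 − 8 = 21, so Alex's payoff is 21 + 16.40 = 37.40.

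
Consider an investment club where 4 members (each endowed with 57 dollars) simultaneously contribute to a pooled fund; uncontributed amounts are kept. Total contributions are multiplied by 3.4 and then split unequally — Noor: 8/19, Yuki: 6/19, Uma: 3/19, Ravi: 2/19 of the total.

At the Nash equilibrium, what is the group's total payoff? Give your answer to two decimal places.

501.60 dollars

Each unit j contributes comes back to j as 3.4 × (j's share), so j prefers to contribute only if that share exceeds 1/3.4 = 0.2941; otherwise keeping the unit dominates.
Noor and Yuki clear that bar, contributing 57 each; the remaining 2 contribute 0. Total contributed: 114.
The pooled fund pays out 3.4 × 114 = 387.60 in total (split across the unequal shares, but the aggregate is all that matters for the group sum).
The 2 free-riders keep 57 each, adding 114. Group total = 114 + 387.60 = 501.60.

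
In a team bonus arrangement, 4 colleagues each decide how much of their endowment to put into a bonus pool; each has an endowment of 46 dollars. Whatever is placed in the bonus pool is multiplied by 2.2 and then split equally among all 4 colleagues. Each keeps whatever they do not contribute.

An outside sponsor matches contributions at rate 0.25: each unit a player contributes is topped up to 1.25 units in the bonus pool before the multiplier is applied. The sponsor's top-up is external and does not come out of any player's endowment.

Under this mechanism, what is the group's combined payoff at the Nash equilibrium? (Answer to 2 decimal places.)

184.00 dollars

With the mechanism, a contributed unit returns 2.2 × 1.25 / 4 = 0.6875 per unit of net cost — still below 1 — so contributing 0 remains dominant for every player.
At the Nash equilibrium no one contributes; group total payoff = 4 × 46 = 184.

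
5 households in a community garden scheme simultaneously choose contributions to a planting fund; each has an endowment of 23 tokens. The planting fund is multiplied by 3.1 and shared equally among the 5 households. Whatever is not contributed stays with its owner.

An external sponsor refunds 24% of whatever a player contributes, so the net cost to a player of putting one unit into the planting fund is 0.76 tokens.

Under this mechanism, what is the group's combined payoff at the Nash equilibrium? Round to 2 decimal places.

115.00 tokens

Even with the mechanism, each unit contributed returns only (3.1/5) / 0.76 = 0.8158 per unit of net cost, so contributing nothing is still dominant.
At the Nash equilibrium no one contributes; group total payoff = 5 × 23 = 115.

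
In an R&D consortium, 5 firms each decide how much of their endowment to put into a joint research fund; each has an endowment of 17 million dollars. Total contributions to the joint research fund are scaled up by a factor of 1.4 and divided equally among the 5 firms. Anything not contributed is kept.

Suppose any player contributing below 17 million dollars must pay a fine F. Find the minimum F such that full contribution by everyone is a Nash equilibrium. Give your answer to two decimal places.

12.24 million dollars

Given the others contribute fully, the best deviation is to contribute 0 (any partial contribution still incurs the fine and gives up units whose private return 0.2800 is below 1).
Deviating from 17 to 0 saves 17 million dollars but forfeits the deviator's share of the drop in the joint research fund: 1.4/5 × 17 = 4.76.
So the deviation gain is 17 − 4.76 = 12.24, and the fine must be at least 12.24 million dollars to wipe it out.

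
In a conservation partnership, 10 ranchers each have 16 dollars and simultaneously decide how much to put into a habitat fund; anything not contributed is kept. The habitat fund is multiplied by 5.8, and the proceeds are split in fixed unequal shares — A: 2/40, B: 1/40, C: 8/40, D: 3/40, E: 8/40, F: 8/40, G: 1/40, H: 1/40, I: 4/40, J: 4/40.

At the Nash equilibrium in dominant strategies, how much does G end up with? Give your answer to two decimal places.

A player with share s gets back 5.8·s per unit contributed, so full contribution is dominant for anyone with s > 1/5.8 = 0.1724 and zero contribution is dominant for anyone below.
The shares above 0.1724 belong to C, E and F, contributing 16 each; the remaining 7 contribute 0. Total contributed: 48.
G keeps 16 and receives 5.8 × 48 × 1/40 = 6.96 from the habitat fund, for a payoff of 22.96.

22.96 dollars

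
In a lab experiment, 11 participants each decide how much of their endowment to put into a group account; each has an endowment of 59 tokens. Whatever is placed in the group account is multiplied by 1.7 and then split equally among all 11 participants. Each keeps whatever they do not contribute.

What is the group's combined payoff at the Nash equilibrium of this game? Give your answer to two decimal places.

Each contributed unit returns 1.7/11 = 0.1545 to its contributor — below 1 — so contributing 0 is dominant for every player. At the Nash equilibrium everyone keeps their 59, and the group total is 11 × 59 = 649.

649.00 tokens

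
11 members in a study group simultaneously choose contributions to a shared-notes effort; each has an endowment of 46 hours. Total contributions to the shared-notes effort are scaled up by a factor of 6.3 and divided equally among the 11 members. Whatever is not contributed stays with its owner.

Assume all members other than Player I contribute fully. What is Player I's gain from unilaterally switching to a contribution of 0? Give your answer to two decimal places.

Switching from a contribution of 46 to 0 lets Player I keep an extra 46 hours, but lowers the shared-notes effort by 46, which costs Player I their own share of that drop: 6.3/11 × 46 = 26.35.
Net gain = 46 − 26.35 = 19.65. The private return per contributed unit (0.5727) is below 1, so free-riding is indeed the best response regardless of what the others do.

19.65 hours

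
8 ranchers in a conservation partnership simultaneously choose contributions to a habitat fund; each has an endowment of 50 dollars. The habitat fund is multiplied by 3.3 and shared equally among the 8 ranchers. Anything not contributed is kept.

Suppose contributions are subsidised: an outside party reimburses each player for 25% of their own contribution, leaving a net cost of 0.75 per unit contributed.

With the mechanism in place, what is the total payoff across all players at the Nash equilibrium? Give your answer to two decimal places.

Even with the mechanism, each unit contributed returns only (3.3/8) / 0.75 = 0.5500 per unit of net cost, so contributing nothing is still dominant.
Everyone keeps their endowment and the group total is 8 × 50 = 400.

400.00 dollars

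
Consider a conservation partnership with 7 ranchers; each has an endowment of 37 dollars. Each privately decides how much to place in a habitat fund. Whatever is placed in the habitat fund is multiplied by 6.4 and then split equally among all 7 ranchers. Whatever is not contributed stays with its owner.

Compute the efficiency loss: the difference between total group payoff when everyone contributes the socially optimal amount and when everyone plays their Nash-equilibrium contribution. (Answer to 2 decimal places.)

1398.60 dollars

Each contributed unit returns 6.4/7 = 0.9143 to its contributor — below 1 — so contributing 0 is dominant for every player. At the Nash equilibrium everyone keeps their 37, and the group total is 7 × 37 = 259.
Each contributed unit returns 6.400 to the group as a whole (0.9143 to each of 7 players), which exceeds 1, so the social optimum is full contribution: group total = 6.400 × 259 = 1657.60.
Efficiency loss = 1657.60 − 259 = 1398.60.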